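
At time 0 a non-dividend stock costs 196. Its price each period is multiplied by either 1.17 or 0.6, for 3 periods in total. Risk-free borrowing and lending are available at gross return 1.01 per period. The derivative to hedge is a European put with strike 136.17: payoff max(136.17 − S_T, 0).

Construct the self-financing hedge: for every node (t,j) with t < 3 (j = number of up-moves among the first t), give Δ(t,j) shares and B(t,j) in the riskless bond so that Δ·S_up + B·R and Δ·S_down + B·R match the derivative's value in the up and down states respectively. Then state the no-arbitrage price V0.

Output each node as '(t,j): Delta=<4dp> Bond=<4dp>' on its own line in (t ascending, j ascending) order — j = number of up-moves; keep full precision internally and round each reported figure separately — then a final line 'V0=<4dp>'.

(0,0): Delta=-0.2178 Bond=53.5474
(1,0): Delta=-0.7364 Bond=115.0701
(1,1): Delta=-0.1140 Bond=30.2829
(2,0): Delta=-1.0000 Bond=134.8218
(2,1): Delta=-0.6836 Bond=108.9618
(2,2): Delta=0.0000 Bond=0.0000
V0=10.8623

Since d<R<u, set p* = (R−d)/(u−d) = 0.7193; price each node as the discounted p*-expectation of its children.
Payoff layer (t=3): V(3,0)=93.8340, V(3,1)=53.6148, V(3,2)=0.0000, V(3,3)=0.0000
  t=2,j=0: stock 70.5600 → up 82.5552 (V=53.6148), down 42.3360 (V=93.8340). Price 64.2618; hedge Δ=-1.0000, bond B=134.8218.
  t=2,j=1: stock 137.5920 → up 160.9826 (V=0.0000), down 82.5552 (V=53.6148). Price 14.9008; hedge Δ=-0.6836, bond B=108.9618.
  t=2,j=2: stock 268.3044 → up 313.9161 (V=0.0000), down 160.9826 (V=0.0000). Price 0.0000; hedge Δ=0.0000, bond B=0.0000.
  t=1,j=0: stock 117.6000 → up 137.5920 (V=14.9008), down 70.5600 (V=64.2618). Price 28.4718; hedge Δ=-0.7364, bond B=115.0701.
  t=1,j=1: stock 229.3200 → up 268.3044 (V=0.0000), down 137.5920 (V=14.9008). Price 4.1413; hedge Δ=-0.1140, bond B=30.2829.
  t=0,j=0: stock 196.0000 → up 229.3200 (V=4.1413), down 117.6000 (V=28.4718). Price 10.8623; hedge Δ=-0.2178, bond B=53.5474.
Self-financing check: at every node Δ·S+B equals the discounted successor values.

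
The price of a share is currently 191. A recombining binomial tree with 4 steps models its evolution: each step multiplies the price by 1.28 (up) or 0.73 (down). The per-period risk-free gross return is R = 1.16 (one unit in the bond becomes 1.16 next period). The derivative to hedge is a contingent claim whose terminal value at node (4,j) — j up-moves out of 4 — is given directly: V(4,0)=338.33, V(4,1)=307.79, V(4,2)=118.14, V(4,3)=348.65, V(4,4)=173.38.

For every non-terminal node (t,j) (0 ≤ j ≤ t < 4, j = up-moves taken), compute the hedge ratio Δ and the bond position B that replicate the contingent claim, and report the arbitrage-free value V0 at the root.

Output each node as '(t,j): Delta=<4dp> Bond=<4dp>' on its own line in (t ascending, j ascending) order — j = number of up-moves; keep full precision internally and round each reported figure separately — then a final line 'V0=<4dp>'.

(0,0): Delta=-0.0794 Bond=148.5921
(1,0): Delta=0.7243 Bond=60.2976
(1,1): Delta=-0.2074 Bond=203.6419
(2,0): Delta=-2.3859 Bond=386.5149
(2,1): Delta=1.2193 Bond=-18.3997
(2,2): Delta=-0.4344 Bond=307.2826
(3,0): Delta=-0.7473 Bond=326.6077
(3,1): Delta=-2.6467 Bond=482.3339
(3,2): Delta=1.8346 Bond=-161.9049
(3,3): Delta=-0.7956 Bond=501.1044
V0=133.4187

No-arbitrage ⇒ martingale measure with p* = (R−d)/(u−d) = 0.7818.
Payoff layer (t=4): V(4,0)=338.3300, V(4,1)=307.7900, V(4,2)=118.1400, V(4,3)=348.6500, V(4,4)=173.3800
  t=3,j=0: stock 74.3022 → up 95.1069 (V=307.7900), down 54.2406 (V=338.3300). Price 271.0804; hedge Δ=-0.7473, bond B=326.6077.
  t=3,j=1: stock 130.2834 → up 166.7627 (V=118.1400), down 95.1069 (V=307.7900). Price 137.5157; hedge Δ=-2.6467, bond B=482.3339.
  t=3,j=2: stock 228.4421 → up 292.4059 (V=348.6500), down 166.7627 (V=118.1400). Price 257.2042; hedge Δ=1.8346, bond B=-161.9049.
  t=3,j=3: stock 400.5560 → up 512.7117 (V=173.3800), down 292.4059 (V=348.6500). Price 182.4317; hedge Δ=-0.7956, bond B=501.1044.
  t=2,j=0: stock 101.7839 → up 130.2834 (V=137.5157), down 74.3022 (V=271.0804). Price 143.6699; hedge Δ=-2.3859, bond B=386.5149.
  t=2,j=1: stock 178.4704 → up 228.4421 (V=257.2042), down 130.2834 (V=137.5157). Price 199.2158; hedge Δ=1.2193, bond B=-18.3997.
  t=2,j=2: stock 312.9344 → up 400.5560 (V=182.4317), down 228.4421 (V=257.2042). Price 171.3325; hedge Δ=-0.4344, bond B=307.2826.
  t=1,j=0: stock 139.4300 → up 178.4704 (V=199.2158), down 101.7839 (V=143.6699). Price 161.2903; hedge Δ=0.7243, bond B=60.2976.
  t=1,j=1: stock 244.4800 → up 312.9344 (V=171.3325), down 178.4704 (V=199.2158). Price 152.9449; hedge Δ=-0.2074, bond B=203.6419.
  t=0,j=0: stock 191.0000 → up 244.4800 (V=152.9449), down 139.4300 (V=161.2903). Price 133.4187; hedge Δ=-0.0794, bond B=148.5921.
Each (Δ,B) replicates both successor values, so the strategy is self-financing and V0 is arbitrage-free.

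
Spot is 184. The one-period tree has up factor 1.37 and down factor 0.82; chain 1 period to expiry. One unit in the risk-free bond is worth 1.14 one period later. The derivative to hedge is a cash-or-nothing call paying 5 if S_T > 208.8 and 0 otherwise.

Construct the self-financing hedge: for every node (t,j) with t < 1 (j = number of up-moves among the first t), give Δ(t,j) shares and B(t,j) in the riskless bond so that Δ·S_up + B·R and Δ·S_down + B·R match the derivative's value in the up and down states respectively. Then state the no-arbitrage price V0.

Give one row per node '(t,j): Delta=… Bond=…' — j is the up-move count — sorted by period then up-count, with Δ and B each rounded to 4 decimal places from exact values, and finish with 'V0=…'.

(0,0): Delta=0.0494 Bond=-6.5391
V0=2.5518

Under the risk-neutral measure, an up-move has probability p* = (R−d)/(u−d) = 0.5818 and values discount at R = 1.14.
Terminal values V(1,·): V(1,0)=0.0000, V(1,1)=5.0000
Node (0,0) S=184.0000: V=(p*·5.0000+(1−p*)·0.0000)/1.14=2.5518; Δ=(5.0000−0.0000)/(252.0800−150.8800)=0.0494; B=V−Δ·S=-6.5391
The time-0 hedge costs 2.5518, which is the no-arbitrage price.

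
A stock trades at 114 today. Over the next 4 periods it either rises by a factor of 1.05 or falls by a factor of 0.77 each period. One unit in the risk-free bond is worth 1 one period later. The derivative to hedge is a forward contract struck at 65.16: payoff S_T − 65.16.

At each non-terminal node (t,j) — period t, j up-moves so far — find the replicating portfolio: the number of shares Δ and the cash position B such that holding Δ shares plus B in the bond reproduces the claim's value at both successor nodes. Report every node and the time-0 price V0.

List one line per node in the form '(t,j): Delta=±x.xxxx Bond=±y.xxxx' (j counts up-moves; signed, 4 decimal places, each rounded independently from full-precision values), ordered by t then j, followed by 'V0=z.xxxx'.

The replicating-portfolio and risk-neutral prices coincide; use p* = (1−0.77)/(1.05−0.77) = 0.8214 for the latter.
Payoff layer (t=4): V(4,0)=-25.0855, V(4,1)=-10.5130, V(4,2)=9.3586, V(4,3)=36.4563, V(4,4)=73.4077
  t=3,j=0: stock 52.0448 → up 54.6470 (V=-10.5130), down 40.0745 (V=-25.0855). Price -13.1152; hedge Δ=1.0000, bond B=-65.1600.
  t=3,j=1: stock 70.9701 → up 74.5186 (V=9.3586), down 54.6470 (V=-10.5130). Price 5.8101; hedge Δ=1.0000, bond B=-65.1600.
  t=3,j=2: stock 96.7775 → up 101.6163 (V=36.4563), down 74.5186 (V=9.3586). Price 31.6175; hedge Δ=1.0000, bond B=-65.1600.
  t=3,j=3: stock 131.9693 → up 138.5677 (V=73.4077), down 101.6163 (V=36.4563). Price 66.8093; hedge Δ=1.0000, bond B=-65.1600.
  t=2,j=0: stock 67.5906 → up 70.9701 (V=5.8101), down 52.0448 (V=-13.1152). Price 2.4306; hedge Δ=1.0000, bond B=-65.1600.
  t=2,j=1: stock 92.1690 → up 96.7775 (V=31.6175), down 70.9701 (V=5.8101). Price 27.0090; hedge Δ=1.0000, bond B=-65.1600.
  t=2,j=2: stock 125.6850 → up 131.9693 (V=66.8093), down 96.7775 (V=31.6175). Price 60.5250; hedge Δ=1.0000, bond B=-65.1600.
  t=1,j=0: stock 87.7800 → up 92.1690 (V=27.0090), down 67.5906 (V=2.4306). Price 22.6200; hedge Δ=1.0000, bond B=-65.1600.
  t=1,j=1: stock 119.7000 → up 125.6850 (V=60.5250), down 92.1690 (V=27.0090). Price 54.5400; hedge Δ=1.0000, bond B=-65.1600.
  t=0,j=0: stock 114.0000 → up 119.7000 (V=54.5400), down 87.7800 (V=22.6200). Price 48.8400; hedge Δ=1.0000, bond B=-65.1600.
Check: Δ(0,0)·S0 + B(0,0) = 48.8400 = V0.

(0,0): Delta=1.0000 Bond=-65.1600
(1,0): Delta=1.0000 Bond=-65.1600
(1,1): Delta=1.0000 Bond=-65.1600
(2,0): Delta=1.0000 Bond=-65.1600
(2,1): Delta=1.0000 Bond=-65.1600
(2,2): Delta=1.0000 Bond=-65.1600
(3,0): Delta=1.0000 Bond=-65.1600
(3,1): Delta=1.0000 Bond=-65.1600
(3,2): Delta=1.0000 Bond=-65.1600
(3,3): Delta=1.0000 Bond=-65.1600
V0=48.8400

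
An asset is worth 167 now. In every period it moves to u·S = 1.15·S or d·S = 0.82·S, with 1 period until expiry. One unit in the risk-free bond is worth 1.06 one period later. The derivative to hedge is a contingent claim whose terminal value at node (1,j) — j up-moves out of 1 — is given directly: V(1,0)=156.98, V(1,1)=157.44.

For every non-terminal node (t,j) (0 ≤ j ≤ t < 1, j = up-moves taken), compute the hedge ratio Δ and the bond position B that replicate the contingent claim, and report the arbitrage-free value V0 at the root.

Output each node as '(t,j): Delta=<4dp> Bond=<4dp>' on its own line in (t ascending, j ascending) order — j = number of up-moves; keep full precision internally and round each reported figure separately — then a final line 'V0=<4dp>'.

Since d<R<u, set p* = (R−d)/(u−d) = 0.7273; price each node as the discounted p*-expectation of its children.
At expiry t=1: V(1,0)=156.9800, V(1,1)=157.4400
Node (0,0) S=167.0000: V=(p*·157.4400+(1−p*)·156.9800)/1.06=148.4099; Δ=(157.4400−156.9800)/(192.0500−136.9400)=0.0083; B=V−Δ·S=147.0160
Check: Δ(0,0)·S0 + B(0,0) = 148.4099 = V0.

(0,0): Delta=0.0083 Bond=147.0160
V0=148.4099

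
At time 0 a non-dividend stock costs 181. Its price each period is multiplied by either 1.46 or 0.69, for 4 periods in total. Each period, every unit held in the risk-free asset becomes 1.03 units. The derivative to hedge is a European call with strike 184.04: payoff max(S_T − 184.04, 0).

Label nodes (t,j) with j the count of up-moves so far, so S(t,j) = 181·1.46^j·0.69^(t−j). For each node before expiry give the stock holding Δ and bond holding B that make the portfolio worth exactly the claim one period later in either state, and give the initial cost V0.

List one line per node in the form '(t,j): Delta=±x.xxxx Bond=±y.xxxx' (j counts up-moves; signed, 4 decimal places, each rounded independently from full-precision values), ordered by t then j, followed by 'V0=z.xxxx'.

Risk-neutral probability p* = (R−d)/(u−d) = (1.03−0.69)/(1.46−0.69) = 0.4416.
Payoff layer (t=4): V(4,0)=0.0000, V(4,1)=0.0000, V(4,2)=0.0000, V(4,3)=204.6347, V(4,4)=638.3731
(3,0): S=59.4601. Δ = (V_up−V_dn)/(S_up−S_dn) = (0.0000−0.0000)/(86.8118−41.0275) = 0.0000. V = [p*·0.0000 + (1−p*)·0.0000]/1.03 = 0.0000. B = V − Δ·S = 0.0000.
(3,1): S=125.8142. Δ = (V_up−V_dn)/(S_up−S_dn) = (0.0000−0.0000)/(183.6887−86.8118) = 0.0000. V = [p*·0.0000 + (1−p*)·0.0000]/1.03 = 0.0000. B = V − Δ·S = 0.0000.
(3,2): S=266.2155. Δ = (V_up−V_dn)/(S_up−S_dn) = (204.6347−0.0000)/(388.6747−183.6887) = 0.9983. V = [p*·204.6347 + (1−p*)·0.0000]/1.03 = 87.7264. B = V − Δ·S = -178.0329.
(3,3): S=563.2966. Δ = (V_up−V_dn)/(S_up−S_dn) = (638.3731−204.6347)/(822.4131−388.6747) = 1.0000. V = [p*·638.3731 + (1−p*)·204.6347]/1.03 = 384.6170. B = V − Δ·S = -178.6796.
(2,0): S=86.1741. Δ = (V_up−V_dn)/(S_up−S_dn) = (0.0000−0.0000)/(125.8142−59.4601) = 0.0000. V = [p*·0.0000 + (1−p*)·0.0000]/1.03 = 0.0000. B = V − Δ·S = 0.0000.
(2,1): S=182.3394. Δ = (V_up−V_dn)/(S_up−S_dn) = (87.7264−0.0000)/(266.2155−125.8142) = 0.6248. V = [p*·87.7264 + (1−p*)·0.0000]/1.03 = 37.6081. B = V − Δ·S = -76.3223.
(2,2): S=385.8196. Δ = (V_up−V_dn)/(S_up−S_dn) = (384.6170−87.7264)/(563.2966−266.2155) = 0.9994. V = [p*·384.6170 + (1−p*)·87.7264]/1.03 = 212.4475. B = V − Δ·S = -173.1247.
(1,0): S=124.8900. Δ = (V_up−V_dn)/(S_up−S_dn) = (37.6081−0.0000)/(182.3394−86.1741) = 0.3911. V = [p*·37.6081 + (1−p*)·0.0000]/1.03 = 16.1225. B = V − Δ·S = -32.7192.
(1,1): S=264.2600. Δ = (V_up−V_dn)/(S_up−S_dn) = (212.4475−37.6081)/(385.8196−182.3394) = 0.8592. V = [p*·212.4475 + (1−p*)·37.6081]/1.03 = 111.4659. B = V − Δ·S = -115.5983.
(0,0): S=181.0000. Δ = (V_up−V_dn)/(S_up−S_dn) = (111.4659−16.1225)/(264.2600−124.8900) = 0.6841. V = [p*·111.4659 + (1−p*)·16.1225]/1.03 = 56.5264. B = V − Δ·S = -67.2962.
Check: Δ(0,0)·S0 + B(0,0) = 56.5264 = V0.

(0,0): Delta=0.6841 Bond=-67.2962
(1,0): Delta=0.3911 Bond=-32.7192
(1,1): Delta=0.8592 Bond=-115.5983
(2,0): Delta=0.0000 Bond=0.0000
(2,1): Delta=0.6248 Bond=-76.3223
(2,2): Delta=0.9994 Bond=-173.1247
(3,0): Delta=0.0000 Bond=0.0000
(3,1): Delta=0.0000 Bond=0.0000
(3,2): Delta=0.9983 Bond=-178.0329
(3,3): Delta=1.0000 Bond=-178.6796
V0=56.5264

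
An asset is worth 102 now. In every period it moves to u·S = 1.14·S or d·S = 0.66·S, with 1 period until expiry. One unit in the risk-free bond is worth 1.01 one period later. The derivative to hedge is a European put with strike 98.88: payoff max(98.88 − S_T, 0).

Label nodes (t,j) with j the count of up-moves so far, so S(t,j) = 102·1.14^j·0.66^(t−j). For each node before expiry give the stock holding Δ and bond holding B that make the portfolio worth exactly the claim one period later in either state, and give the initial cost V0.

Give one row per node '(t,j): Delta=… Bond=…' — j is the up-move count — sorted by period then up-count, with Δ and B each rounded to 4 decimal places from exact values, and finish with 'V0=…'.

Risk-neutral probability p* = (R−d)/(u−d) = (1.01−0.66)/(1.14−0.66) = 0.7292.
Terminal values V(1,·): V(1,0)=31.5600, V(1,1)=0.0000
  t=0,j=0: stock 102.0000 → up 116.2800 (V=0.0000), down 67.3200 (V=31.5600). Price 8.4629; hedge Δ=-0.6446, bond B=74.2129.
The time-0 hedge costs 8.4629, which is the no-arbitrage price.

(0,0): Delta=-0.6446 Bond=74.2129
V0=8.4629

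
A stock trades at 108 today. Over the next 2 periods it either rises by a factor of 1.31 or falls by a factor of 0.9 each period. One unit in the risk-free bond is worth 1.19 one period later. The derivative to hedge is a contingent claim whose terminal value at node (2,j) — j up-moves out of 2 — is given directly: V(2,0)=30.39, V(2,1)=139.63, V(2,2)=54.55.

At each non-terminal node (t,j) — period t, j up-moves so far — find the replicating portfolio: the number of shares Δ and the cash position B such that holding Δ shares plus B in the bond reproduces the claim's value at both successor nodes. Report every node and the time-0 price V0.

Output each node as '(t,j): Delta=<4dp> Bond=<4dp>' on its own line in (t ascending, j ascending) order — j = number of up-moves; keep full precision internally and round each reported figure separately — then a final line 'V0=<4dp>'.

(0,0): Delta=-0.5353 Bond=119.7462
(1,0): Delta=2.7411 Bond=-175.9707
(1,1): Delta=-1.4667 Bond=274.2781
V0=61.9355

Since d<R<u, set p* = (R−d)/(u−d) = 0.7073; price each node as the discounted p*-expectation of its children.
Terminal payoffs: V(2,0)=30.3900, V(2,1)=139.6300, V(2,2)=54.5500
Node (1,0) S=97.2000: V=(p*·139.6300+(1−p*)·30.3900)/1.19=90.4683; Δ=(139.6300−30.3900)/(127.3320−87.4800)=2.7411; B=V−Δ·S=-175.9707
Node (1,1) S=141.4800: V=(p*·54.5500+(1−p*)·139.6300)/1.19=66.7659; Δ=(54.5500−139.6300)/(185.3388−127.3320)=-1.4667; B=V−Δ·S=274.2781
Node (0,0) S=108.0000: V=(p*·66.7659+(1−p*)·90.4683)/1.19=61.9355; Δ=(66.7659−90.4683)/(141.4800−97.2000)=-0.5353; B=V−Δ·S=119.7462
The time-0 hedge costs 61.9355, which is the no-arbitrage price.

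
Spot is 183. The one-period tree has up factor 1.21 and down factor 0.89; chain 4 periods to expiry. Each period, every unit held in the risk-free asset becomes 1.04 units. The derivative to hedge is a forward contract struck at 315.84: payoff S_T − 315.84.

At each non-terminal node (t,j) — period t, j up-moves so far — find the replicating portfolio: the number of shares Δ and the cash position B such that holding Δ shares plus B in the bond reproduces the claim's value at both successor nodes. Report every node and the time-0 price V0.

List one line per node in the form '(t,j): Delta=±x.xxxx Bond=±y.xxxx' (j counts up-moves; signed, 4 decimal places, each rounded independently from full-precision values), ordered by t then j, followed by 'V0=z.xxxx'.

The replicating-portfolio and risk-neutral prices coincide; use p* = (1.04−0.89)/(1.21−0.89) = 0.4688 for the latter.
Terminal values V(4,·): V(4,0)=-201.0217, V(4,1)=-159.7387, V(4,2)=-103.6124, V(4,3)=-27.3059, V(4,4)=76.4368
Node (3,0) S=129.0093: V=(p*·-159.7387+(1−p*)·-201.0217)/1.04=-174.6830; Δ=(-159.7387−-201.0217)/(156.1013−114.8183)=1.0000; B=V−Δ·S=-303.6923
Node (3,1) S=175.3947: V=(p*·-103.6124+(1−p*)·-159.7387)/1.04=-128.2976; Δ=(-103.6124−-159.7387)/(212.2276−156.1013)=1.0000; B=V−Δ·S=-303.6923
Node (3,2) S=238.4580: V=(p*·-27.3059+(1−p*)·-103.6124)/1.04=-65.2343; Δ=(-27.3059−-103.6124)/(288.5341−212.2276)=1.0000; B=V−Δ·S=-303.6923
Node (3,3) S=324.1957: V=(p*·76.4368+(1−p*)·-27.3059)/1.04=20.5034; Δ=(76.4368−-27.3059)/(392.2768−288.5341)=1.0000; B=V−Δ·S=-303.6923
Node (2,0) S=144.9543: V=(p*·-128.2976+(1−p*)·-174.6830)/1.04=-147.0575; Δ=(-128.2976−-174.6830)/(175.3947−129.0093)=1.0000; B=V−Δ·S=-292.0118
Node (2,1) S=197.0727: V=(p*·-65.2343+(1−p*)·-128.2976)/1.04=-94.9391; Δ=(-65.2343−-128.2976)/(238.4580−175.3947)=1.0000; B=V−Δ·S=-292.0118
Node (2,2) S=267.9303: V=(p*·20.5034+(1−p*)·-65.2343)/1.04=-24.0815; Δ=(20.5034−-65.2343)/(324.1957−238.4580)=1.0000; B=V−Δ·S=-292.0118
Node (1,0) S=162.8700: V=(p*·-94.9391+(1−p*)·-147.0575)/1.04=-117.9106; Δ=(-94.9391−-147.0575)/(197.0727−144.9543)=1.0000; B=V−Δ·S=-280.7806
Node (1,1) S=221.4300: V=(p*·-24.0815+(1−p*)·-94.9391)/1.04=-59.3506; Δ=(-24.0815−-94.9391)/(267.9303−197.0727)=1.0000; B=V−Δ·S=-280.7806
Node (0,0) S=183.0000: V=(p*·-59.3506+(1−p*)·-117.9106)/1.04=-86.9814; Δ=(-59.3506−-117.9106)/(221.4300−162.8700)=1.0000; B=V−Δ·S=-269.9814
Check: Δ(0,0)·S0 + B(0,0) = -86.9814 = V0.

(0,0): Delta=1.0000 Bond=-269.9814
(1,0): Delta=1.0000 Bond=-280.7806
(1,1): Delta=1.0000 Bond=-280.7806
(2,0): Delta=1.0000 Bond=-292.0118
(2,1): Delta=1.0000 Bond=-292.0118
(2,2): Delta=1.0000 Bond=-292.0118
(3,0): Delta=1.0000 Bond=-303.6923
(3,1): Delta=1.0000 Bond=-303.6923
(3,2): Delta=1.0000 Bond=-303.6923
(3,3): Delta=1.0000 Bond=-303.6923
V0=-86.9814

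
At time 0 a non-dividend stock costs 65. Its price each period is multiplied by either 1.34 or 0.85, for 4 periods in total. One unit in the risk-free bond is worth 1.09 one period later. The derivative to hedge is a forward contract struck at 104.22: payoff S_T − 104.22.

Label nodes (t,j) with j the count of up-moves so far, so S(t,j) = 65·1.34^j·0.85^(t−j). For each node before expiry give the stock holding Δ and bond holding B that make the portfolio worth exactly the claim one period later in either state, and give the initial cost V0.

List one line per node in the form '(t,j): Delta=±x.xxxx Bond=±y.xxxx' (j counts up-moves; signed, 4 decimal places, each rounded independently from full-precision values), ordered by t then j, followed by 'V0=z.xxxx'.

(0,0): Delta=1.0000 Bond=-73.8321
(1,0): Delta=1.0000 Bond=-80.4770
(1,1): Delta=1.0000 Bond=-80.4770
(2,0): Delta=1.0000 Bond=-87.7199
(2,1): Delta=1.0000 Bond=-87.7199
(2,2): Delta=1.0000 Bond=-87.7199
(3,0): Delta=1.0000 Bond=-95.6147
(3,1): Delta=1.0000 Bond=-95.6147
(3,2): Delta=1.0000 Bond=-95.6147
(3,3): Delta=1.0000 Bond=-95.6147
V0=-8.8321

Risk-neutral probability p* = (R−d)/(u−d) = (1.09−0.85)/(1.34−0.85) = 0.4898.
Payoff layer (t=4): V(4,0)=-70.2896, V(4,1)=-50.7297, V(4,2)=-19.8941, V(4,3)=28.7172, V(4,4)=105.3517
Node (3,0) S=39.9181: V=(p*·-50.7297+(1−p*)·-70.2896)/1.09=-55.6966; Δ=(-50.7297−-70.2896)/(53.4903−33.9304)=1.0000; B=V−Δ·S=-95.6147
Node (3,1) S=62.9297: V=(p*·-19.8941+(1−p*)·-50.7297)/1.09=-32.6849; Δ=(-19.8941−-50.7297)/(84.3259−53.4903)=1.0000; B=V−Δ·S=-95.6147
Node (3,2) S=99.2069: V=(p*·28.7172+(1−p*)·-19.8941)/1.09=3.5922; Δ=(28.7172−-19.8941)/(132.9372−84.3259)=1.0000; B=V−Δ·S=-95.6147
Node (3,3) S=156.3968: V=(p*·105.3517+(1−p*)·28.7172)/1.09=60.7821; Δ=(105.3517−28.7172)/(209.5717−132.9372)=1.0000; B=V−Δ·S=-95.6147
Node (2,0) S=46.9625: V=(p*·-32.6849+(1−p*)·-55.6966)/1.09=-40.7574; Δ=(-32.6849−-55.6966)/(62.9297−39.9181)=1.0000; B=V−Δ·S=-87.7199
Node (2,1) S=74.0350: V=(p*·3.5922+(1−p*)·-32.6849)/1.09=-13.6849; Δ=(3.5922−-32.6849)/(99.2069−62.9298)=1.0000; B=V−Δ·S=-87.7199
Node (2,2) S=116.7140: V=(p*·60.7821+(1−p*)·3.5922)/1.09=28.9941; Δ=(60.7821−3.5922)/(156.3968−99.2069)=1.0000; B=V−Δ·S=-87.7199
Node (1,0) S=55.2500: V=(p*·-13.6849+(1−p*)·-40.7574)/1.09=-25.2270; Δ=(-13.6849−-40.7574)/(74.0350−46.9625)=1.0000; B=V−Δ·S=-80.4770
Node (1,1) S=87.1000: V=(p*·28.9941+(1−p*)·-13.6849)/1.09=6.6230; Δ=(28.9941−-13.6849)/(116.7140−74.0350)=1.0000; B=V−Δ·S=-80.4770
Node (0,0) S=65.0000: V=(p*·6.6230+(1−p*)·-25.2270)/1.09=-8.8321; Δ=(6.6230−-25.2270)/(87.1000−55.2500)=1.0000; B=V−Δ·S=-73.8321
Check: Δ(0,0)·S0 + B(0,0) = -8.8321 = V0.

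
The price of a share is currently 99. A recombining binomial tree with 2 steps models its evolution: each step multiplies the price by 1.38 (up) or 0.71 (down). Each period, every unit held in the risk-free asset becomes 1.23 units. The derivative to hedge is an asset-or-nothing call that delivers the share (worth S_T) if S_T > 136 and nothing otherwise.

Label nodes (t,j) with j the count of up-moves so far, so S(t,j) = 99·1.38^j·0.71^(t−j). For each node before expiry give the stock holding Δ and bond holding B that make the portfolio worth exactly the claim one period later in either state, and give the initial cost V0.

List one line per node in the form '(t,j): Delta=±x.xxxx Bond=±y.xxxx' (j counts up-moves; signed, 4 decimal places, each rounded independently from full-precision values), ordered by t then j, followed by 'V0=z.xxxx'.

(0,0): Delta=1.7935 Bond=-102.4932
(1,0): Delta=0.0000 Bond=0.0000
(1,1): Delta=2.0597 Bond=-162.4321
V0=75.0655

The replicating-portfolio and risk-neutral prices coincide; use p* = (1.23−0.71)/(1.38−0.71) = 0.7761 for the latter.
Payoff layer (t=2): V(2,0)=0.0000, V(2,1)=0.0000, V(2,2)=188.5356
(1,0): S=70.2900. Δ = (V_up−V_dn)/(S_up−S_dn) = (0.0000−0.0000)/(97.0002−49.9059) = 0.0000. V = [p*·0.0000 + (1−p*)·0.0000]/1.23 = 0.0000. B = V − Δ·S = 0.0000.
(1,1): S=136.6200. Δ = (V_up−V_dn)/(S_up−S_dn) = (188.5356−0.0000)/(188.5356−97.0002) = 2.0597. V = [p*·188.5356 + (1−p*)·0.0000]/1.23 = 118.9643. B = V − Δ·S = -162.4321.
(0,0): S=99.0000. Δ = (V_up−V_dn)/(S_up−S_dn) = (118.9643−0.0000)/(136.6200−70.2900) = 1.7935. V = [p*·118.9643 + (1−p*)·0.0000]/1.23 = 75.0655. B = V − Δ·S = -102.4932.
Each (Δ,B) replicates both successor values, so the strategy is self-financing and V0 is arbitrage-free.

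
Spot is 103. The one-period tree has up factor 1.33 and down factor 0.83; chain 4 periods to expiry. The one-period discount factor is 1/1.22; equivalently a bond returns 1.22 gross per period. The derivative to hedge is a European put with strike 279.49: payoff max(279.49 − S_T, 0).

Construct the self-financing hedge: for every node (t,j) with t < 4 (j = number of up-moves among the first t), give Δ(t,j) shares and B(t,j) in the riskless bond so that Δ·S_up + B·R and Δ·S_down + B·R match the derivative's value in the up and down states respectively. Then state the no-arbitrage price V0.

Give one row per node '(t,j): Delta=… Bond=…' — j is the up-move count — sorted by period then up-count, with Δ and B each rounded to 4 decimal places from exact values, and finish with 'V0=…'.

Under the risk-neutral measure, an up-move has probability p* = (R−d)/(u−d) = 0.7800 and values discount at R = 1.22.
Payoff layer (t=4): V(4,0)=230.6079, V(4,1)=201.1609, V(4,2)=153.9747, V(4,3)=78.3631, V(4,4)=0.0000
  t=3,j=0: stock 58.8941 → up 78.3291 (V=201.1609), down 48.8821 (V=230.6079). Price 170.1961; hedge Δ=-1.0000, bond B=229.0902.
  t=3,j=1: stock 94.3724 → up 125.5153 (V=153.9747), down 78.3291 (V=201.1609). Price 134.7178; hedge Δ=-1.0000, bond B=229.0902.
  t=3,j=2: stock 151.2233 → up 201.1269 (V=78.3631), down 125.5153 (V=153.9747). Price 77.8669; hedge Δ=-1.0000, bond B=229.0902.
  t=3,j=3: stock 242.3216 → up 322.2877 (V=0.0000), down 201.1269 (V=78.3631). Price 14.1310; hedge Δ=-0.6468, bond B=170.8572.
  t=2,j=0: stock 70.9567 → up 94.3724 (V=134.7178), down 58.8941 (V=170.1961). Price 116.8221; hedge Δ=-1.0000, bond B=187.7788.
  t=2,j=1: stock 113.7017 → up 151.2233 (V=77.8669), down 94.3724 (V=134.7178). Price 74.0771; hedge Δ=-1.0000, bond B=187.7788.
  t=2,j=2: stock 182.1967 → up 242.3216 (V=14.1310), down 151.2233 (V=77.8669). Price 23.0762; hedge Δ=-0.6996, bond B=150.5479.
  t=1,j=0: stock 85.4900 → up 113.7017 (V=74.0771), down 70.9567 (V=116.8221). Price 68.4271; hedge Δ=-1.0000, bond B=153.9171.
  t=1,j=1: stock 136.9900 → up 182.1967 (V=23.0762), down 113.7017 (V=74.0771). Price 28.1118; hedge Δ=-0.7446, bond B=130.1137.
  t=0,j=0: stock 103.0000 → up 136.9900 (V=28.1118), down 85.4900 (V=68.4271). Price 30.3124; hedge Δ=-0.7828, bond B=110.9430.
The time-0 hedge costs 30.3124, which is the no-arbitrage price.

(0,0): Delta=-0.7828 Bond=110.9430
(1,0): Delta=-1.0000 Bond=153.9171
(1,1): Delta=-0.7446 Bond=130.1137
(2,0): Delta=-1.0000 Bond=187.7788
(2,1): Delta=-1.0000 Bond=187.7788
(2,2): Delta=-0.6996 Bond=150.5479
(3,0): Delta=-1.0000 Bond=229.0902
(3,1): Delta=-1.0000 Bond=229.0902
(3,2): Delta=-1.0000 Bond=229.0902
(3,3): Delta=-0.6468 Bond=170.8572
V0=30.3124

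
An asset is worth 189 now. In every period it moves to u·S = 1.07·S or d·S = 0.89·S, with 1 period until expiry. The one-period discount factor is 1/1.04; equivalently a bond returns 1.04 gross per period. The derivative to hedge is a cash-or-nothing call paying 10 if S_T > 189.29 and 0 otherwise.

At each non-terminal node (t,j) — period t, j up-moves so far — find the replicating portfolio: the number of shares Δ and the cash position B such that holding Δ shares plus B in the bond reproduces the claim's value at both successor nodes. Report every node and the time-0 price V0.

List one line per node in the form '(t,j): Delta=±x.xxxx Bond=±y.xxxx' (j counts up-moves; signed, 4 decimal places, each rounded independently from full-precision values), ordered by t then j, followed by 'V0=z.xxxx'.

(0,0): Delta=0.2939 Bond=-47.5427
V0=8.0128

No-arbitrage ⇒ martingale measure with p* = (R−d)/(u−d) = 0.8333.
At expiry t=1: V(1,0)=0.0000, V(1,1)=10.0000
  t=0,j=0: stock 189.0000 → up 202.2300 (V=10.0000), down 168.2100 (V=0.0000). Price 8.0128; hedge Δ=0.2939, bond B=-47.5427.
Root portfolio cost Δ·189+B reproduces V0=8.0128.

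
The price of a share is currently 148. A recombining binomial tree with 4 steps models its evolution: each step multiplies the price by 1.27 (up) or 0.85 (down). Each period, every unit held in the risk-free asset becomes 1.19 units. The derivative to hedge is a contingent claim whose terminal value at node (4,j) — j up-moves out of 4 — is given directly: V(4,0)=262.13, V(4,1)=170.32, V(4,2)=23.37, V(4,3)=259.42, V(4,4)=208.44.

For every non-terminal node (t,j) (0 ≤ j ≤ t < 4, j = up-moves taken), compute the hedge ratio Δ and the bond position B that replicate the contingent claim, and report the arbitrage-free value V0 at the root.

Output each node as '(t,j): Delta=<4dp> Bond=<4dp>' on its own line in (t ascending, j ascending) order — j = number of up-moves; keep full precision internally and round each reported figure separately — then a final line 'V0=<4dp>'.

(0,0): Delta=0.4560 Bond=33.1726
(1,0): Delta=1.4173 Bond=-81.4507
(1,1): Delta=0.3046 Bond=67.9286
(2,0): Delta=-2.5531 Bond=327.6256
(2,1): Delta=2.0425 Bond=-196.8209
(2,2): Delta=0.0309 Bond=146.1658
(3,0): Delta=-2.4050 Bond=376.4168
(3,1): Delta=-2.5764 Bond=393.0410
(3,2): Delta=2.7699 Bond=-381.8069
(3,3): Delta=-0.4004 Bond=304.7007
V0=100.6623

Under the risk-neutral measure, an up-move has probability p* = (R−d)/(u−d) = 0.8095 and values discount at R = 1.19.
Terminal payoffs: V(4,0)=262.1300, V(4,1)=170.3200, V(4,2)=23.3700, V(4,3)=259.4200, V(4,4)=208.4400
  t=3,j=0: stock 90.8905 → up 115.4309 (V=170.3200), down 77.2569 (V=262.1300). Price 157.8215; hedge Δ=-2.4050, bond B=376.4168.
  t=3,j=1: stock 135.8011 → up 172.4674 (V=23.3700), down 115.4309 (V=170.3200). Price 43.1601; hedge Δ=-2.5764, bond B=393.0410.
  t=3,j=2: stock 202.9028 → up 257.6866 (V=259.4200), down 172.4674 (V=23.3700). Price 180.2169; hedge Δ=2.7699, bond B=-381.8069.
  t=3,j=3: stock 303.1607 → up 385.0141 (V=208.4400), down 257.6866 (V=259.4200). Price 183.3197; hedge Δ=-0.4004, bond B=304.7007.
  t=2,j=0: stock 106.9300 → up 135.8011 (V=43.1601), down 90.8905 (V=157.8215). Price 54.6221; hedge Δ=-2.5531, bond B=327.6256.
  t=2,j=1: stock 159.7660 → up 202.9028 (V=180.2169), down 135.8011 (V=43.1601). Price 129.5049; hedge Δ=2.0425, bond B=-196.8209.
  t=2,j=2: stock 238.7092 → up 303.1607 (V=183.3197), down 202.9028 (V=180.2169). Price 153.5535; hedge Δ=0.0309, bond B=146.1658.
  t=1,j=0: stock 125.8000 → up 159.7660 (V=129.5049), down 106.9300 (V=54.6221). Price 96.8416; hedge Δ=1.4173, bond B=-81.4507.
  t=1,j=1: stock 187.9600 → up 238.7092 (V=153.5535), down 159.7660 (V=129.5049). Price 125.1873; hedge Δ=0.3046, bond B=67.9286.
  t=0,j=0: stock 148.0000 → up 187.9600 (V=125.1873), down 125.8000 (V=96.8416). Price 100.6623; hedge Δ=0.4560, bond B=33.1726.
Check: Δ(0,0)·S0 + B(0,0) = 100.6623 = V0.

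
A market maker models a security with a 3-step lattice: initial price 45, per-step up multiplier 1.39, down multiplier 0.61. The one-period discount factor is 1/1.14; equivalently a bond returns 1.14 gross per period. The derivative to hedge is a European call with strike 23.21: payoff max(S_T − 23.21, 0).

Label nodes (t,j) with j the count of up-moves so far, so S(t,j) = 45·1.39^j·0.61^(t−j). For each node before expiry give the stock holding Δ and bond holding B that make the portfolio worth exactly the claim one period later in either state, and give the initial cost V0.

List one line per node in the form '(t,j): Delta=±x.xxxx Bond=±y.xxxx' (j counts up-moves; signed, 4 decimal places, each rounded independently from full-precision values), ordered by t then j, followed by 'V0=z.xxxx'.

Under the risk-neutral measure, an up-move has probability p* = (R−d)/(u−d) = 0.6795 and values discount at R = 1.14.
Payoff layer (t=3): V(3,0)=0.0000, V(3,1)=0.0649, V(3,2)=29.8261, V(3,3)=97.6429
(2,0): S=16.7445. Δ = (V_up−V_dn)/(S_up−S_dn) = (0.0649−0.0000)/(23.2749−10.2141) = 0.0050. V = [p*·0.0649 + (1−p*)·0.0000]/1.14 = 0.0387. B = V − Δ·S = -0.0445.
(2,1): S=38.1555. Δ = (V_up−V_dn)/(S_up−S_dn) = (29.8261−0.0649)/(53.0361−23.2749) = 1.0000. V = [p*·29.8261 + (1−p*)·0.0649]/1.14 = 17.7959. B = V − Δ·S = -20.3596.
(2,2): S=86.9445. Δ = (V_up−V_dn)/(S_up−S_dn) = (97.6429−29.8261)/(120.8529−53.0361) = 1.0000. V = [p*·97.6429 + (1−p*)·29.8261]/1.14 = 66.5849. B = V − Δ·S = -20.3596.
(1,0): S=27.4500. Δ = (V_up−V_dn)/(S_up−S_dn) = (17.7959−0.0387)/(38.1555−16.7445) = 0.8293. V = [p*·17.7959 + (1−p*)·0.0387]/1.14 = 10.6179. B = V − Δ·S = -12.1477.
(1,1): S=62.5500. Δ = (V_up−V_dn)/(S_up−S_dn) = (66.5849−17.7959)/(86.9445−38.1555) = 1.0000. V = [p*·66.5849 + (1−p*)·17.7959]/1.14 = 44.6907. B = V − Δ·S = -17.8593.
(0,0): S=45.0000. Δ = (V_up−V_dn)/(S_up−S_dn) = (44.6907−10.6179)/(62.5500−27.4500) = 0.9707. V = [p*·44.6907 + (1−p*)·10.6179]/1.14 = 29.6227. B = V − Δ·S = -14.0603.
Each (Δ,B) replicates both successor values, so the strategy is self-financing and V0 is arbitrage-free.

(0,0): Delta=0.9707 Bond=-14.0603
(1,0): Delta=0.8293 Bond=-12.1477
(1,1): Delta=1.0000 Bond=-17.8593
(2,0): Delta=0.0050 Bond=-0.0445
(2,1): Delta=1.0000 Bond=-20.3596
(2,2): Delta=1.0000 Bond=-20.3596
V0=29.6227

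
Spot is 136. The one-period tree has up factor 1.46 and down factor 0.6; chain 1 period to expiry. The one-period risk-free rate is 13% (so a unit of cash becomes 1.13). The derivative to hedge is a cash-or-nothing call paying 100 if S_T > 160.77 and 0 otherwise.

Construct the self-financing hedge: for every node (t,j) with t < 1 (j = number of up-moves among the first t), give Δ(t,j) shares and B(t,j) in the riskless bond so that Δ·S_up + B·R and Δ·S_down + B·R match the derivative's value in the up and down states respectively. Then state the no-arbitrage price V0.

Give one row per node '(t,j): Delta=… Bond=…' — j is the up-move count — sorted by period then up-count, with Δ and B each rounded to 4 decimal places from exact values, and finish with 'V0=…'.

Under the risk-neutral measure, an up-move has probability p* = (R−d)/(u−d) = 0.6163 and values discount at R = 1.13.
Terminal values V(1,·): V(1,0)=0.0000, V(1,1)=100.0000
Node (0,0) S=136.0000: V=(p*·100.0000+(1−p*)·0.0000)/1.13=54.5380; Δ=(100.0000−0.0000)/(198.5600−81.6000)=0.8550; B=V−Δ·S=-61.7411
Each (Δ,B) replicates both successor values, so the strategy is self-financing and V0 is arbitrage-free.

(0,0): Delta=0.8550 Bond=-61.7411
V0=54.5380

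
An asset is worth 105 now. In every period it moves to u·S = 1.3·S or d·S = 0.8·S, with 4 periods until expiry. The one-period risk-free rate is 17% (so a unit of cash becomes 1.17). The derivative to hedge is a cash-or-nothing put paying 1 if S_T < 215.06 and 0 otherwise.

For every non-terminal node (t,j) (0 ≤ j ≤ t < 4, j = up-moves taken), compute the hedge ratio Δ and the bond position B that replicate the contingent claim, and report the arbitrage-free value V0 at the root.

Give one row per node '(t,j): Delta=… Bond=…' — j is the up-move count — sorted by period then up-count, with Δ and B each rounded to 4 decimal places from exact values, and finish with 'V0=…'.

No-arbitrage ⇒ martingale measure with p* = (R−d)/(u−d) = 0.7400.
At expiry t=4: V(4,0)=1.0000, V(4,1)=1.0000, V(4,2)=1.0000, V(4,3)=1.0000, V(4,4)=0.0000
Node (3,0) S=53.7600: V=(p*·1.0000+(1−p*)·1.0000)/1.17=0.8547; Δ=(1.0000−1.0000)/(69.8880−43.0080)=0.0000; B=V−Δ·S=0.8547
Node (3,1) S=87.3600: V=(p*·1.0000+(1−p*)·1.0000)/1.17=0.8547; Δ=(1.0000−1.0000)/(113.5680−69.8880)=0.0000; B=V−Δ·S=0.8547
Node (3,2) S=141.9600: V=(p*·1.0000+(1−p*)·1.0000)/1.17=0.8547; Δ=(1.0000−1.0000)/(184.5480−113.5680)=0.0000; B=V−Δ·S=0.8547
Node (3,3) S=230.6850: V=(p*·0.0000+(1−p*)·1.0000)/1.17=0.2222; Δ=(0.0000−1.0000)/(299.8905−184.5480)=-0.0087; B=V−Δ·S=2.2222
Node (2,0) S=67.2000: V=(p*·0.8547+(1−p*)·0.8547)/1.17=0.7305; Δ=(0.8547−0.8547)/(87.3600−53.7600)=0.0000; B=V−Δ·S=0.7305
Node (2,1) S=109.2000: V=(p*·0.8547+(1−p*)·0.8547)/1.17=0.7305; Δ=(0.8547−0.8547)/(141.9600−87.3600)=0.0000; B=V−Δ·S=0.7305
Node (2,2) S=177.4500: V=(p*·0.2222+(1−p*)·0.8547)/1.17=0.3305; Δ=(0.2222−0.8547)/(230.6850−141.9600)=-0.0071; B=V−Δ·S=1.5954
Node (1,0) S=84.0000: V=(p*·0.7305+(1−p*)·0.7305)/1.17=0.6244; Δ=(0.7305−0.7305)/(109.2000−67.2000)=0.0000; B=V−Δ·S=0.6244
Node (1,1) S=136.5000: V=(p*·0.3305+(1−p*)·0.7305)/1.17=0.3714; Δ=(0.3305−0.7305)/(177.4500−109.2000)=-0.0059; B=V−Δ·S=1.1714
Node (0,0) S=105.0000: V=(p*·0.3714+(1−p*)·0.6244)/1.17=0.3736; Δ=(0.3714−0.6244)/(136.5000−84.0000)=-0.0048; B=V−Δ·S=0.8796
The time-0 hedge costs 0.3736, which is the no-arbitrage price.

(0,0): Delta=-0.0048 Bond=0.8796
(1,0): Delta=0.0000 Bond=0.6244
(1,1): Delta=-0.0059 Bond=1.1714
(2,0): Delta=0.0000 Bond=0.7305
(2,1): Delta=0.0000 Bond=0.7305
(2,2): Delta=-0.0071 Bond=1.5954
(3,0): Delta=0.0000 Bond=0.8547
(3,1): Delta=0.0000 Bond=0.8547
(3,2): Delta=0.0000 Bond=0.8547
(3,3): Delta=-0.0087 Bond=2.2222
V0=0.3736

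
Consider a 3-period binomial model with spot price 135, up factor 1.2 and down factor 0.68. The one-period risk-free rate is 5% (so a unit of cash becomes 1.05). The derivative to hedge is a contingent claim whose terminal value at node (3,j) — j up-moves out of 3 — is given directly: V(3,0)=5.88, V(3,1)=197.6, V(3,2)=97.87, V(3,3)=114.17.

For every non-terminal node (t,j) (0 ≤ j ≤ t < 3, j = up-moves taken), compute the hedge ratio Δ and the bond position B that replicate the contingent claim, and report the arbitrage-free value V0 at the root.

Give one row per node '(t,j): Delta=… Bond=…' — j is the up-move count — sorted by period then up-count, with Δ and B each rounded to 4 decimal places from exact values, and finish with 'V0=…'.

Risk-neutral probability p* = (R−d)/(u−d) = (1.05−0.68)/(1.2−0.68) = 0.7115.
At expiry t=3: V(3,0)=5.8800, V(3,1)=197.6000, V(3,2)=97.8700, V(3,3)=114.1700
Node (2,0) S=62.4240: V=(p*·197.6000+(1−p*)·5.8800)/1.05=135.5201; Δ=(197.6000−5.8800)/(74.9088−42.4483)=5.9063; B=V−Δ·S=-233.1722
Node (2,1) S=110.1600: V=(p*·97.8700+(1−p*)·197.6000)/1.05=120.6079; Δ=(97.8700−197.6000)/(132.1920−74.9088)=-1.7410; B=V−Δ·S=312.3963
Node (2,2) S=194.4000: V=(p*·114.1700+(1−p*)·97.8700)/1.05=104.2553; Δ=(114.1700−97.8700)/(233.2800−132.1920)=0.1612; B=V−Δ·S=72.9092
Node (1,0) S=91.8000: V=(p*·120.6079+(1−p*)·135.5201)/1.05=118.9614; Δ=(120.6079−135.5201)/(110.1600−62.4240)=-0.3124; B=V−Δ·S=147.6389
Node (1,1) S=162.0000: V=(p*·104.2553+(1−p*)·120.6079)/1.05=103.7832; Δ=(104.2553−120.6079)/(194.4000−110.1600)=-0.1941; B=V−Δ·S=135.2305
Node (0,0) S=135.0000: V=(p*·103.7832+(1−p*)·118.9614)/1.05=103.0110; Δ=(103.7832−118.9614)/(162.0000−91.8000)=-0.2162; B=V−Δ·S=132.1998
Check: Δ(0,0)·S0 + B(0,0) = 103.0110 = V0.

(0,0): Delta=-0.2162 Bond=132.1998
(1,0): Delta=-0.3124 Bond=147.6389
(1,1): Delta=-0.1941 Bond=135.2305
(2,0): Delta=5.9063 Bond=-233.1722
(2,1): Delta=-1.7410 Bond=312.3963
(2,2): Delta=0.1612 Bond=72.9092
V0=103.0110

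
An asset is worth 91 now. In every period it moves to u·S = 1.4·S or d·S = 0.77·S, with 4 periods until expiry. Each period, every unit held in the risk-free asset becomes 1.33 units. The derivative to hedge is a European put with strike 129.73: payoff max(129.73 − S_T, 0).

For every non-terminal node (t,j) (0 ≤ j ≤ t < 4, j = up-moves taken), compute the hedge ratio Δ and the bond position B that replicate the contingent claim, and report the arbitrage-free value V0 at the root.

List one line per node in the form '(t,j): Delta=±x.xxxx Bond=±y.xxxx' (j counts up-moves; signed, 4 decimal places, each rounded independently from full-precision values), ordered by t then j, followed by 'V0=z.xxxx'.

(0,0): Delta=-0.0587 Bond=5.9073
(1,0): Delta=-0.3672 Bond=29.4702
(1,1): Delta=-0.0375 Bond=5.1551
(2,0): Delta=-1.0000 Bond=73.3394
(2,1): Delta=-0.3237 Bond=34.9274
(2,2): Delta=-0.0178 Bond=3.3473
(3,0): Delta=-1.0000 Bond=97.5414
(3,1): Delta=-1.0000 Bond=97.5414
(3,2): Delta=-0.2772 Bond=40.0674
(3,3): Delta=0.0000 Bond=0.0000
V0=0.5649

Since d<R<u, set p* = (R−d)/(u−d) = 0.8889; price each node as the discounted p*-expectation of its children.
Terminal payoffs: V(4,0)=97.7407, V(4,1)=71.5677, V(4,2)=23.9804, V(4,3)=0.0000, V(4,4)=0.0000
(3,0): S=41.5445. Δ = (V_up−V_dn)/(S_up−S_dn) = (71.5677−97.7407)/(58.1623−31.9893) = -1.0000. V = [p*·71.5677 + (1−p*)·97.7407]/1.33 = 55.9969. B = V − Δ·S = 97.5414.
(3,1): S=75.5355. Δ = (V_up−V_dn)/(S_up−S_dn) = (23.9804−71.5677)/(105.7496−58.1623) = -1.0000. V = [p*·23.9804 + (1−p*)·71.5677]/1.33 = 22.0059. B = V − Δ·S = 97.5414.
(3,2): S=137.3372. Δ = (V_up−V_dn)/(S_up−S_dn) = (0.0000−23.9804)/(192.2721−105.7496) = -0.2772. V = [p*·0.0000 + (1−p*)·23.9804]/1.33 = 2.0034. B = V − Δ·S = 40.0674.
(3,3): S=249.7040. Δ = (V_up−V_dn)/(S_up−S_dn) = (0.0000−0.0000)/(349.5856−192.2721) = 0.0000. V = [p*·0.0000 + (1−p*)·0.0000]/1.33 = 0.0000. B = V − Δ·S = 0.0000.
(2,0): S=53.9539. Δ = (V_up−V_dn)/(S_up−S_dn) = (22.0059−55.9969)/(75.5355−41.5445) = -1.0000. V = [p*·22.0059 + (1−p*)·55.9969]/1.33 = 19.3855. B = V − Δ·S = 73.3394.
(2,1): S=98.0980. Δ = (V_up−V_dn)/(S_up−S_dn) = (2.0034−22.0059)/(137.3372−75.5355) = -0.3237. V = [p*·2.0034 + (1−p*)·22.0059]/1.33 = 3.1773. B = V − Δ·S = 34.9274.
(2,2): S=178.3600. Δ = (V_up−V_dn)/(S_up−S_dn) = (0.0000−2.0034)/(249.7040−137.3372) = -0.0178. V = [p*·0.0000 + (1−p*)·2.0034]/1.33 = 0.1674. B = V − Δ·S = 3.3473.
(1,0): S=70.0700. Δ = (V_up−V_dn)/(S_up−S_dn) = (3.1773−19.3855)/(98.0980−53.9539) = -0.3672. V = [p*·3.1773 + (1−p*)·19.3855]/1.33 = 3.7430. B = V − Δ·S = 29.4702.
(1,1): S=127.4000. Δ = (V_up−V_dn)/(S_up−S_dn) = (0.1674−3.1773)/(178.3600−98.0980) = -0.0375. V = [p*·0.1674 + (1−p*)·3.1773]/1.33 = 0.3773. B = V − Δ·S = 5.1551.
(0,0): S=91.0000. Δ = (V_up−V_dn)/(S_up−S_dn) = (0.3773−3.7430)/(127.4000−70.0700) = -0.0587. V = [p*·0.3773 + (1−p*)·3.7430]/1.33 = 0.5649. B = V − Δ·S = 5.9073.
Root portfolio cost Δ·91+B reproduces V0=0.5649.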